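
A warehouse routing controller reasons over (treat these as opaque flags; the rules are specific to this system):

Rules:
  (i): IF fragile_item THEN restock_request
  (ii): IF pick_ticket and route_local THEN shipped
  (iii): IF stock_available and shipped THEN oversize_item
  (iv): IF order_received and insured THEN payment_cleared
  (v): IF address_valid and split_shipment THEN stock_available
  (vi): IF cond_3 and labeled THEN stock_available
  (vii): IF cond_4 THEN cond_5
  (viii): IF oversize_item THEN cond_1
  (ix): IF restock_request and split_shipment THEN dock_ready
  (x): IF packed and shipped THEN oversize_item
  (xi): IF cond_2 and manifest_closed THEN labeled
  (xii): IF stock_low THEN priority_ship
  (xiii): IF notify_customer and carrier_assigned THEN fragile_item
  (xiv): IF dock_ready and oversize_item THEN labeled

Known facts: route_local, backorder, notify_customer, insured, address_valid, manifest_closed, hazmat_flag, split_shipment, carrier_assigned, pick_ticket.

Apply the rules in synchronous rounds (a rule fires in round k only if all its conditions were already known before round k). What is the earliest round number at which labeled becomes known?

Round 1 fires (ii), (v), (xiii), giving shipped, stock_available, fragile_item.
Round 2 fires (i), (iii), giving restock_request, oversize_item.
Round 3 fires (viii), (ix), giving cond_1, dock_ready.
Round 4 fires (xiv), giving labeled.
labeled first appears in round 4.

4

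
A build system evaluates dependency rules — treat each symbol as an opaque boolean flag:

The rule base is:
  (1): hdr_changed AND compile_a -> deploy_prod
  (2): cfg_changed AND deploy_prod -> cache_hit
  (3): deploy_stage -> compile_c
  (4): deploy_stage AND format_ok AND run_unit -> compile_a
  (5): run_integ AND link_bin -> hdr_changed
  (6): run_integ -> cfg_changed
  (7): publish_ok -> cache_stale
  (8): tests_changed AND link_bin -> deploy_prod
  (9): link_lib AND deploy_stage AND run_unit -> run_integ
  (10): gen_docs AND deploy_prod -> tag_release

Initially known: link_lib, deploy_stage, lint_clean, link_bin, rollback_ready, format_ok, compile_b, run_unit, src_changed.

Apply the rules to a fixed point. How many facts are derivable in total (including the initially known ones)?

Round 1 fires (3), (4), (9), giving compile_c, compile_a, run_integ.
Round 2 fires (5), (6), giving hdr_changed, cfg_changed.
Round 3 fires (1), giving deploy_prod.
Round 4 fires (2), giving cache_hit.
Closure: {cache_hit, cfg_changed, compile_a, compile_b, compile_c, deploy_prod, deploy_stage, format_ok, hdr_changed, link_bin, link_lib, lint_clean, rollback_ready, run_integ, run_unit, src_changed} — 16 facts.

16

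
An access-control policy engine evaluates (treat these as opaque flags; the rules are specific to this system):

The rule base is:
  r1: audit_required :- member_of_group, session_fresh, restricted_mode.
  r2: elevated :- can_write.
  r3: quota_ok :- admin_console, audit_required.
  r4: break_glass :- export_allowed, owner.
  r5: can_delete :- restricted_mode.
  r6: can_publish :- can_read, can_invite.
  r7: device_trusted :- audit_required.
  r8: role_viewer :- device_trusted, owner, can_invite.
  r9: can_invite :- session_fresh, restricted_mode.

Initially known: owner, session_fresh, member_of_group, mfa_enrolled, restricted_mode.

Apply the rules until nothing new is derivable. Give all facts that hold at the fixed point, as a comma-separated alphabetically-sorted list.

audit_required, can_delete, can_invite, device_trusted, member_of_group, mfa_enrolled, owner, restricted_mode, role_viewer, session_fresh

[1] r1 [audit_required :- member_of_group, session_fresh, restricted_mode.]; r5 [can_delete :- restricted_mode.]; r9 [can_invite :- session_fresh, restricted_mode.]. ⇒ new: audit_required, can_delete, can_invite.
[2] r7 [device_trusted :- audit_required.]. ⇒ new: device_trusted.
[3] r8 [role_viewer :- device_trusted, owner, can_invite.]. ⇒ new: role_viewer.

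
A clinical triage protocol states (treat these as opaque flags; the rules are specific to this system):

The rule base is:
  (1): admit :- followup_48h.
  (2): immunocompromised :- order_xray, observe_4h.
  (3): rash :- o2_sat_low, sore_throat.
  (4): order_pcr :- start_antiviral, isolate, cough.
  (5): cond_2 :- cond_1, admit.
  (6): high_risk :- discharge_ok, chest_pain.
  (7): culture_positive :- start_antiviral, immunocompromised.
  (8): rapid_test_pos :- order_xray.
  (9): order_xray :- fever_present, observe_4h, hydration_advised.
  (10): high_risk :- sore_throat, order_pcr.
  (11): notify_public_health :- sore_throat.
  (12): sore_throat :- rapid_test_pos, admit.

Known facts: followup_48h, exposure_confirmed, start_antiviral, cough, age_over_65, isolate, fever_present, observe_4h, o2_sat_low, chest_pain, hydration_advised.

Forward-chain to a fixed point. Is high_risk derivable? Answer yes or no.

Round 1 — (1), (4), (9), derive admit, order_pcr, order_xray.
Round 2 — (2), (8), derive immunocompromised, rapid_test_pos.
Round 3 — (7), (12), derive culture_positive, sore_throat.
Round 4 — (3), (10), (11), derive rash, high_risk, notify_public_health.
high_risk appears in round 4, so it is derivable.

yes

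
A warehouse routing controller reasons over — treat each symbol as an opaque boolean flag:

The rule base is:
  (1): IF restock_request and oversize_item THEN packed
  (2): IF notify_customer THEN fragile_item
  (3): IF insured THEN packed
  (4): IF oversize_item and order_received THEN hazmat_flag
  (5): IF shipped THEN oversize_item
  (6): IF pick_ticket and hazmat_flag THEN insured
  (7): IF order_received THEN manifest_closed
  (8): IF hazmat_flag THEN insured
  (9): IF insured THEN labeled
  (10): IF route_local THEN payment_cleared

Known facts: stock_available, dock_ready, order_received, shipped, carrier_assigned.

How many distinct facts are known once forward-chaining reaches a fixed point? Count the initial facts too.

11

Round 1: (5) [IF shipped THEN oversize_item]; (7) [IF order_received THEN manifest_closed]. Adds oversize_item, manifest_closed.
Round 2: (4) [IF oversize_item and order_received THEN hazmat_flag]. Adds hazmat_flag.
Round 3: (8) [IF hazmat_flag THEN insured]. Adds insured.
Round 4: (3) [IF insured THEN packed]; (9) [IF insured THEN labeled]. Adds packed, labeled.
Closure: {carrier_assigned, dock_ready, hazmat_flag, insured, labeled, manifest_closed, order_received, oversize_item, packed, shipped, stock_available} — 11 facts.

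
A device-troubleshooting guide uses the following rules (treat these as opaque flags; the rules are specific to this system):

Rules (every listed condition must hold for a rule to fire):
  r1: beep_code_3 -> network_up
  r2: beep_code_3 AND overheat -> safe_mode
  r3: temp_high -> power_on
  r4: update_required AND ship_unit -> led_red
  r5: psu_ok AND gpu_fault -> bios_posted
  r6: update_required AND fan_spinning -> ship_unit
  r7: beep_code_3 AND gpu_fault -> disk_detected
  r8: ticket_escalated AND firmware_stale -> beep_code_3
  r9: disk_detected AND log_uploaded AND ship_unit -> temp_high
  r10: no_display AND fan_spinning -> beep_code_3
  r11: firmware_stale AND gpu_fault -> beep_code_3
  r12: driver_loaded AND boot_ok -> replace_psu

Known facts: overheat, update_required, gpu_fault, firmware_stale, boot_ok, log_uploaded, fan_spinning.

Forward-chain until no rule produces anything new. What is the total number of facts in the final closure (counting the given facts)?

15

Round 1 — r6, r11, derive ship_unit, beep_code_3.
Round 2 — r1, r2, r4, r7, derive network_up, safe_mode, led_red, disk_detected.
Round 3 — r9, derive temp_high.
Round 4 — r3, derive power_on.
Closure: {beep_code_3, boot_ok, disk_detected, fan_spinning, firmware_stale, gpu_fault, led_red, log_uploaded, network_up, overheat, power_on, safe_mode, ship_unit, temp_high, update_required} — 15 facts.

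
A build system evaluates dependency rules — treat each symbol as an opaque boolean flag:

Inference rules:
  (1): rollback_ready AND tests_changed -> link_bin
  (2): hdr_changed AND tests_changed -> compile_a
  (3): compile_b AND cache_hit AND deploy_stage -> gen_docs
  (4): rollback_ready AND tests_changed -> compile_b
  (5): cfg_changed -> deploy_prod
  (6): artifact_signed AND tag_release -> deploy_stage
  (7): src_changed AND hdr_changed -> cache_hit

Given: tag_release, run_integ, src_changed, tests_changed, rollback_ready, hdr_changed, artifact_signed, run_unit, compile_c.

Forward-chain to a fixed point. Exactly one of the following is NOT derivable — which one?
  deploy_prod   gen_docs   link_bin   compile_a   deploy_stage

deploy_prod

Round 1 fires (1), (2), (4), (6), (7), giving link_bin, compile_a, compile_b, deploy_stage, cache_hit.
Round 2 fires (3), giving gen_docs.
Derived: deploy_stage (round 1), gen_docs (round 2), compile_a (round 1), link_bin (round 1). deploy_prod never appears in any round.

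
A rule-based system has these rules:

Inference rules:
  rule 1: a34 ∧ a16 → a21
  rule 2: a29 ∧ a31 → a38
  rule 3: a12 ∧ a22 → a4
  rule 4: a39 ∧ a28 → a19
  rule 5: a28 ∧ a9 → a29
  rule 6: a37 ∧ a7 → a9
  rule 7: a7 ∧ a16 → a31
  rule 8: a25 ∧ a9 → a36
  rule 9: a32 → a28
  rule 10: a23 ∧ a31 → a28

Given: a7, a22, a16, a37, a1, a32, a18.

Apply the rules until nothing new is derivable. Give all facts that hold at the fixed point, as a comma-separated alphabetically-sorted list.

a1, a16, a18, a22, a28, a29, a31, a32, a37, a38, a7, a9

Round 1: rule 6 [a37 ∧ a7 → a9]; rule 7 [a7 ∧ a16 → a31]; rule 9 [a32 → a28]. Adds a9, a31, a28.
Round 2: rule 5 [a28 ∧ a9 → a29]. Adds a29.
Round 3: rule 2 [a29 ∧ a31 → a38]. Adds a38.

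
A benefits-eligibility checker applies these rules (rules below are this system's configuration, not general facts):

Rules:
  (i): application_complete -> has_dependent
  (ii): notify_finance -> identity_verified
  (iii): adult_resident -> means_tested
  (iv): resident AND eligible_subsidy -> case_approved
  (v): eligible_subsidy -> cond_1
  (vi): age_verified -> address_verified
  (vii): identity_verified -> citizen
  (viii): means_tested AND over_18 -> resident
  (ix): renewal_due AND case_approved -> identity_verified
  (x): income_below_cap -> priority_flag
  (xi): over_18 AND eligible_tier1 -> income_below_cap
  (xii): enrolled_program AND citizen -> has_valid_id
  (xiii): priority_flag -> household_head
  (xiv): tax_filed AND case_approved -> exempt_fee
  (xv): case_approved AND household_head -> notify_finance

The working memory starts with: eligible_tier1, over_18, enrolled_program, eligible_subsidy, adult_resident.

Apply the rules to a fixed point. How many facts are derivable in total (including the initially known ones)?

16

Round 1: (iii) [adult_resident -> means_tested]; (v) [eligible_subsidy -> cond_1]; (xi) [over_18 AND eligible_tier1 -> income_below_cap]. Adds means_tested, cond_1, income_below_cap.
Round 2: (viii) [means_tested AND over_18 -> resident]; (x) [income_below_cap -> priority_flag]. Adds resident, priority_flag.
Round 3: (iv) [resident AND eligible_subsidy -> case_approved]; (xiii) [priority_flag -> household_head]. Adds case_approved, household_head.
Round 4: (xv) [case_approved AND household_head -> notify_finance]. Adds notify_finance.
Round 5: (ii) [notify_finance -> identity_verified]. Adds identity_verified.
Round 6: (vii) [identity_verified -> citizen]. Adds citizen.
Round 7: (xii) [enrolled_program AND citizen -> has_valid_id]. Adds has_valid_id.
Closure: {adult_resident, case_approved, citizen, cond_1, eligible_subsidy, eligible_tier1, enrolled_program, has_valid_id, household_head, identity_verified, income_below_cap, means_tested, notify_finance, over_18, priority_flag, resident} — 16 facts.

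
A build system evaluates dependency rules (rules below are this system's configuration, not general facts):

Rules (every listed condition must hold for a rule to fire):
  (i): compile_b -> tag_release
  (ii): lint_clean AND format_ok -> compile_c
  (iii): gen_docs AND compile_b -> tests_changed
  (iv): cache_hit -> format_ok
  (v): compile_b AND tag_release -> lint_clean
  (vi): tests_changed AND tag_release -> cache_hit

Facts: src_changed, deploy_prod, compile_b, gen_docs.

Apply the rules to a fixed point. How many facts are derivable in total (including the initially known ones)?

Round 1 — (i), (iii), derive tag_release, tests_changed.
Round 2 — (v), (vi), derive lint_clean, cache_hit.
Round 3 — (iv), derive format_ok.
Round 4 — (ii), derive compile_c.
Closure: {cache_hit, compile_b, compile_c, deploy_prod, format_ok, gen_docs, lint_clean, src_changed, tag_release, tests_changed} — 10 facts.

10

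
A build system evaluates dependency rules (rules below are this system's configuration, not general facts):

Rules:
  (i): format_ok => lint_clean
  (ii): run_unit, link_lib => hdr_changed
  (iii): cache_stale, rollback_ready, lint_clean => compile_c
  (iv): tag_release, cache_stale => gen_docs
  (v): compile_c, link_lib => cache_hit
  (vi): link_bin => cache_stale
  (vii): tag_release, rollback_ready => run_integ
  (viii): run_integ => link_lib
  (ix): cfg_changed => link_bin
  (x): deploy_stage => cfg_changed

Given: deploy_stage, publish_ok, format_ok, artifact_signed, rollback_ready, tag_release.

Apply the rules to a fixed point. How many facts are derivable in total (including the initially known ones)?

15

[1] (i) [format_ok => lint_clean]; (vii) [tag_release, rollback_ready => run_integ]; (x) [deploy_stage => cfg_changed]. ⇒ new: lint_clean, run_integ, cfg_changed.
[2] (viii) [run_integ => link_lib]; (ix) [cfg_changed => link_bin]. ⇒ new: link_lib, link_bin.
[3] (vi) [link_bin => cache_stale]. ⇒ new: cache_stale.
[4] (iii) [cache_stale, rollback_ready, lint_clean => compile_c]; (iv) [tag_release, cache_stale => gen_docs]. ⇒ new: compile_c, gen_docs.
[5] (v) [compile_c, link_lib => cache_hit]. ⇒ new: cache_hit.
Closure: {artifact_signed, cache_hit, cache_stale, cfg_changed, compile_c, deploy_stage, format_ok, gen_docs, link_bin, link_lib, lint_clean, publish_ok, rollback_ready, run_integ, tag_release} — 15 facts.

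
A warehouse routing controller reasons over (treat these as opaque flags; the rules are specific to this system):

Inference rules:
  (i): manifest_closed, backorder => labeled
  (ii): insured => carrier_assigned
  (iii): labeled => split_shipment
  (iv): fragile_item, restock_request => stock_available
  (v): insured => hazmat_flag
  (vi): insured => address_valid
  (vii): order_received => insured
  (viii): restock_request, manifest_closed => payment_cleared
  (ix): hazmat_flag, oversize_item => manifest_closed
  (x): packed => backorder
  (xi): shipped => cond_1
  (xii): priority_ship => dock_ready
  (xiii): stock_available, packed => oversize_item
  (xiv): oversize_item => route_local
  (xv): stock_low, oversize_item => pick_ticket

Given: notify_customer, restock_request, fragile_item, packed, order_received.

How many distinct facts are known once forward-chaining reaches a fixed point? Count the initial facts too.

17

[1] (iv) [fragile_item, restock_request => stock_available]; (vii) [order_received => insured]; (x) [packed => backorder]. ⇒ new: stock_available, insured, backorder.
[2] (ii) [insured => carrier_assigned]; (v) [insured => hazmat_flag]; (vi) [insured => address_valid]; (xiii) [stock_available, packed => oversize_item]. ⇒ new: carrier_assigned, hazmat_flag, address_valid, oversize_item.
[3] (ix) [hazmat_flag, oversize_item => manifest_closed]; (xiv) [oversize_item => route_local]. ⇒ new: manifest_closed, route_local.
[4] (i) [manifest_closed, backorder => labeled]; (viii) [restock_request, manifest_closed => payment_cleared]. ⇒ new: labeled, payment_cleared.
[5] (iii) [labeled => split_shipment]. ⇒ new: split_shipment.
Closure: {address_valid, backorder, carrier_assigned, fragile_item, hazmat_flag, insured, labeled, manifest_closed, notify_customer, order_received, oversize_item, packed, payment_cleared, restock_request, route_local, split_shipment, stock_available} — 17 facts.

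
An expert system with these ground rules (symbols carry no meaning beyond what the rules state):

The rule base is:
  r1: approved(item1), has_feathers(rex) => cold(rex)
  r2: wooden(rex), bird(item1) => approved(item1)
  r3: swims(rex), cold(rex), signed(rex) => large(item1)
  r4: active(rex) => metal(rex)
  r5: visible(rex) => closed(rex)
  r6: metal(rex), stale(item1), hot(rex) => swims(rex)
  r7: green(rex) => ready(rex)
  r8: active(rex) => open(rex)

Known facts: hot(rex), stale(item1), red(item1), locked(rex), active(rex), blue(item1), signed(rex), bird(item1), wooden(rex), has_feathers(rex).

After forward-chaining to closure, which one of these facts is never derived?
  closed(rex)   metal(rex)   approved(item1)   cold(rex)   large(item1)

Round 1: r2 [wooden(rex), bird(item1) => approved(item1)]; r4 [active(rex) => metal(rex)]; r8 [active(rex) => open(rex)]. Adds approved(item1), metal(rex), open(rex).
Round 2: r1 [approved(item1), has_feathers(rex) => cold(rex)]; r6 [metal(rex), stale(item1), hot(rex) => swims(rex)]. Adds cold(rex), swims(rex).
Round 3: r3 [swims(rex), cold(rex), signed(rex) => large(item1)]. Adds large(item1).
Derived: large(item1) (round 3), metal(rex) (round 1), approved(item1) (round 1), cold(rex) (round 2). closed(rex) never appears in any round.

closed(rex)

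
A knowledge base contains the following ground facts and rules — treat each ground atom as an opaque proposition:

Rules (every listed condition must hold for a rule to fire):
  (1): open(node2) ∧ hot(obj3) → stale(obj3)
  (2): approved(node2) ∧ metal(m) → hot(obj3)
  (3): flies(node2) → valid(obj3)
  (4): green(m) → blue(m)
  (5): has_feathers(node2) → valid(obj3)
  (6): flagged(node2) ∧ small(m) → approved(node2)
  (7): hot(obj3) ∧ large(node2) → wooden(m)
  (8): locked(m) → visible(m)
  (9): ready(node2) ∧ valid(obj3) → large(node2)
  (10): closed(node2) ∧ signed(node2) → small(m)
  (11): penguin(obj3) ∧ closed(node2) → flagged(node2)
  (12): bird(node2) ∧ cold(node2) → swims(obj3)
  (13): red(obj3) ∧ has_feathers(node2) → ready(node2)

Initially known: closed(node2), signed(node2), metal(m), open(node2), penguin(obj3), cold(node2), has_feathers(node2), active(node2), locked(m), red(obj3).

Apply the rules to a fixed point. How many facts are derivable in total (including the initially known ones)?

Round 1 fires (5), (8), (10), (11), (13), giving valid(obj3), visible(m), small(m), flagged(node2), ready(node2).
Round 2 fires (6), (9), giving approved(node2), large(node2).
Round 3 fires (2), giving hot(obj3).
Round 4 fires (1), (7), giving stale(obj3), wooden(m).
Closure: {active(node2), approved(node2), closed(node2), cold(node2), flagged(node2), has_feathers(node2), hot(obj3), large(node2), locked(m), metal(m), open(node2), penguin(obj3), ready(node2), red(obj3), signed(node2), small(m), stale(obj3), valid(obj3), visible(m), wooden(m)} — 20 facts.

20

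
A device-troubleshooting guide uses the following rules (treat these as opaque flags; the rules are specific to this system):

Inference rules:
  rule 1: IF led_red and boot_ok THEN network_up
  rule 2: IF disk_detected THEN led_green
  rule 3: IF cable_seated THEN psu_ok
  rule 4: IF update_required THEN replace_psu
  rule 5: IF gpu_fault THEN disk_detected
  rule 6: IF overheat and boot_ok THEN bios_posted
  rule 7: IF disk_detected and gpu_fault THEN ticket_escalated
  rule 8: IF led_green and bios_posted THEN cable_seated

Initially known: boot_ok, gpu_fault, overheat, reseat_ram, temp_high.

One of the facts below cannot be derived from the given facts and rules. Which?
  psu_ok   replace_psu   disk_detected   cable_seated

[1] rule 5 [IF gpu_fault THEN disk_detected]; rule 6 [IF overheat and boot_ok THEN bios_posted]. ⇒ new: disk_detected, bios_posted.
[2] rule 2 [IF disk_detected THEN led_green]; rule 7 [IF disk_detected and gpu_fault THEN ticket_escalated]. ⇒ new: led_green, ticket_escalated.
[3] rule 8 [IF led_green and bios_posted THEN cable_seated]. ⇒ new: cable_seated.
[4] rule 3 [IF cable_seated THEN psu_ok]. ⇒ new: psu_ok.
Derived: disk_detected (round 1), cable_seated (round 3), psu_ok (round 4). replace_psu never appears in any round.

replace_psu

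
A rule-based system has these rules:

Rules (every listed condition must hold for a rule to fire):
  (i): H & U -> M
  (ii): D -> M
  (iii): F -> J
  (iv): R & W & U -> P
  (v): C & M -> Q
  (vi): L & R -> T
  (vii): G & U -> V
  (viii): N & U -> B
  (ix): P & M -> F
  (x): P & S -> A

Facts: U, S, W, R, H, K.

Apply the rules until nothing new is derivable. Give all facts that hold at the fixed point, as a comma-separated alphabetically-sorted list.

A, F, H, J, K, M, P, R, S, U, W

Round 1: (i) [H & U -> M]; (iv) [R & W & U -> P]. Adds M, P.
Round 2: (ix) [P & M -> F]; (x) [P & S -> A]. Adds F, A.
Round 3: (iii) [F -> J]. Adds J.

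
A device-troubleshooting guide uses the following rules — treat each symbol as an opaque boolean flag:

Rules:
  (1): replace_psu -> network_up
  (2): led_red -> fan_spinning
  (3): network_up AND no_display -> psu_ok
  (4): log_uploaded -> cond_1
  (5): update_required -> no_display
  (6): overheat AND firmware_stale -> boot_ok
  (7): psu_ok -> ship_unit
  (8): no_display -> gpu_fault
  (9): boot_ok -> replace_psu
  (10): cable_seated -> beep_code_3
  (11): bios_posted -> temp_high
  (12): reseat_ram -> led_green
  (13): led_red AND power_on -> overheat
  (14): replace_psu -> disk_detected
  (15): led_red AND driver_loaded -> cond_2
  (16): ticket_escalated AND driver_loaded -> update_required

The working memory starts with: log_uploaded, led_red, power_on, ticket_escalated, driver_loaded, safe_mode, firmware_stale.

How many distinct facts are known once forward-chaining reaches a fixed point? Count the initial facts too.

20

Round 1: (2) [led_red -> fan_spinning]; (4) [log_uploaded -> cond_1]; (13) [led_red AND power_on -> overheat]; (15) [led_red AND driver_loaded -> cond_2]; (16) [ticket_escalated AND driver_loaded -> update_required]. Adds fan_spinning, cond_1, overheat, cond_2, update_required.
Round 2: (5) [update_required -> no_display]; (6) [overheat AND firmware_stale -> boot_ok]. Adds no_display, boot_ok.
Round 3: (8) [no_display -> gpu_fault]; (9) [boot_ok -> replace_psu]. Adds gpu_fault, replace_psu.
Round 4: (1) [replace_psu -> network_up]; (14) [replace_psu -> disk_detected]. Adds network_up, disk_detected.
Round 5: (3) [network_up AND no_display -> psu_ok]. Adds psu_ok.
Round 6: (7) [psu_ok -> ship_unit]. Adds ship_unit.
Closure: {boot_ok, cond_1, cond_2, disk_detected, driver_loaded, fan_spinning, firmware_stale, gpu_fault, led_red, log_uploaded, network_up, no_display, overheat, power_on, psu_ok, replace_psu, safe_mode, ship_unit, ticket_escalated, update_required} — 20 facts.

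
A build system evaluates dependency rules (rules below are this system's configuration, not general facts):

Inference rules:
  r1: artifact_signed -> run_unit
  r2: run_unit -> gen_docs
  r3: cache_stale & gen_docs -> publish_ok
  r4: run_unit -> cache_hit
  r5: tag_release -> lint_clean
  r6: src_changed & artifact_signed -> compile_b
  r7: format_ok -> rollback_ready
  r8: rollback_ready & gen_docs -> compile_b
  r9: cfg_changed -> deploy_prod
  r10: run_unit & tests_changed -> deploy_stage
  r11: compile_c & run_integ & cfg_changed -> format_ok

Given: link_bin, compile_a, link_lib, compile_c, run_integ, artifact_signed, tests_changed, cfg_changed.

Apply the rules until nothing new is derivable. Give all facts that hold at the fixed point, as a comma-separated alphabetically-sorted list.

Round 1 fires r1, r9, r11, giving run_unit, deploy_prod, format_ok.
Round 2 fires r2, r4, r7, r10, giving gen_docs, cache_hit, rollback_ready, deploy_stage.
Round 3 fires r8, giving compile_b.

artifact_signed, cache_hit, cfg_changed, compile_a, compile_b, compile_c, deploy_prod, deploy_stage, format_ok, gen_docs, link_bin, link_lib, rollback_ready, run_integ, run_unit, tests_changed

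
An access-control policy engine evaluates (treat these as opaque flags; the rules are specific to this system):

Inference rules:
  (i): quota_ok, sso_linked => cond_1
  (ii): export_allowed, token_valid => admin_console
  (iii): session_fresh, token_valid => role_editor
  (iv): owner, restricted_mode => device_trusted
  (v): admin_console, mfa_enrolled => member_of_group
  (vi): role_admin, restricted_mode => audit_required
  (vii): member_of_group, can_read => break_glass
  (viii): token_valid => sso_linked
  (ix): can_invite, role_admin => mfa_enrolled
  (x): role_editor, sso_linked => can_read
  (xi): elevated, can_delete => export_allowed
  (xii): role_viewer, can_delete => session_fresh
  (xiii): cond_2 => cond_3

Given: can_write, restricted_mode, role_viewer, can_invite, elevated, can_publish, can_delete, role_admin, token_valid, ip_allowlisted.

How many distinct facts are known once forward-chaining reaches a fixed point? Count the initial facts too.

20

[1] (vi) [role_admin, restricted_mode => audit_required]; (viii) [token_valid => sso_linked]; (ix) [can_invite, role_admin => mfa_enrolled]; (xi) [elevated, can_delete => export_allowed]; (xii) [role_viewer, can_delete => session_fresh]. ⇒ new: audit_required, sso_linked, mfa_enrolled, export_allowed, session_fresh.
[2] (ii) [export_allowed, token_valid => admin_console]; (iii) [session_fresh, token_valid => role_editor]. ⇒ new: admin_console, role_editor.
[3] (v) [admin_console, mfa_enrolled => member_of_group]; (x) [role_editor, sso_linked => can_read]. ⇒ new: member_of_group, can_read.
[4] (vii) [member_of_group, can_read => break_glass]. ⇒ new: break_glass.
Closure: {admin_console, audit_required, break_glass, can_delete, can_invite, can_publish, can_read, can_write, elevated, export_allowed, ip_allowlisted, member_of_group, mfa_enrolled, restricted_mode, role_admin, role_editor, role_viewer, session_fresh, sso_linked, token_valid} — 20 facts.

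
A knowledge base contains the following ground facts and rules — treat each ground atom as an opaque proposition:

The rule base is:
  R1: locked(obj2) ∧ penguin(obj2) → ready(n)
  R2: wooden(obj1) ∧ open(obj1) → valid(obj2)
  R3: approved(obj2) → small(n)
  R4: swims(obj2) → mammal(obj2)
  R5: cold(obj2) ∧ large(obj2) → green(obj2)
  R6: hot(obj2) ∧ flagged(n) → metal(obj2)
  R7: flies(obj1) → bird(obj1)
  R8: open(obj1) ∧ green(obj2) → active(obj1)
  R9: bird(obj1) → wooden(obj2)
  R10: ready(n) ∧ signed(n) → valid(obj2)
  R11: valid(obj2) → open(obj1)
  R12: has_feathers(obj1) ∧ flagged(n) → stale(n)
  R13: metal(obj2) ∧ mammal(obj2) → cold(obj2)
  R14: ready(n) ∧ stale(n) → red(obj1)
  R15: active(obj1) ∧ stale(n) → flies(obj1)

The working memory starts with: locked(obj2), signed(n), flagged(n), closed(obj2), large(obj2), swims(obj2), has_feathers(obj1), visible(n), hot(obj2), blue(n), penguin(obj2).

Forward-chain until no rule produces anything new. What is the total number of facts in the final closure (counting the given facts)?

24

Round 1: R1 [locked(obj2) ∧ penguin(obj2) → ready(n)]; R4 [swims(obj2) → mammal(obj2)]; R6 [hot(obj2) ∧ flagged(n) → metal(obj2)]; R12 [has_feathers(obj1) ∧ flagged(n) → stale(n)]. New: ready(n), mammal(obj2), metal(obj2), stale(n).
Round 2: R10 [ready(n) ∧ signed(n) → valid(obj2)]; R13 [metal(obj2) ∧ mammal(obj2) → cold(obj2)]; R14 [ready(n) ∧ stale(n) → red(obj1)]. New: valid(obj2), cold(obj2), red(obj1).
Round 3: R5 [cold(obj2) ∧ large(obj2) → green(obj2)]; R11 [valid(obj2) → open(obj1)]. New: green(obj2), open(obj1).
Round 4: R8 [open(obj1) ∧ green(obj2) → active(obj1)]. New: active(obj1).
Round 5: R15 [active(obj1) ∧ stale(n) → flies(obj1)]. New: flies(obj1).
Round 6: R7 [flies(obj1) → bird(obj1)]. New: bird(obj1).
Round 7: R9 [bird(obj1) → wooden(obj2)]. New: wooden(obj2).
Closure: {active(obj1), bird(obj1), blue(n), closed(obj2), cold(obj2), flagged(n), flies(obj1), green(obj2), has_feathers(obj1), hot(obj2), large(obj2), locked(obj2), mammal(obj2), metal(obj2), open(obj1), penguin(obj2), ready(n), red(obj1), signed(n), stale(n), swims(obj2), valid(obj2), visible(n), wooden(obj2)} — 24 facts.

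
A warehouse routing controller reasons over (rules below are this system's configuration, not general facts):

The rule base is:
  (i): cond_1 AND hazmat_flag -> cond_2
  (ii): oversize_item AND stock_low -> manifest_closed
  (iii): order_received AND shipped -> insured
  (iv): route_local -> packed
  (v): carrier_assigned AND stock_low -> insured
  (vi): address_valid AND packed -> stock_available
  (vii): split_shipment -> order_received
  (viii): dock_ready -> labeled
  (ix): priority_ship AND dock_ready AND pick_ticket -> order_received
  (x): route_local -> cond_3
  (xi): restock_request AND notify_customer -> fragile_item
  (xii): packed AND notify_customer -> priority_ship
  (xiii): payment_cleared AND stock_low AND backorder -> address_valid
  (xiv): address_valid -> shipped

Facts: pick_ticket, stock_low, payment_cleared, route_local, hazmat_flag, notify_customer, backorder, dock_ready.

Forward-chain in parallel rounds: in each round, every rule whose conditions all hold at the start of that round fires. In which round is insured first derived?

Round 1 fires (iv), (viii), (x), (xiii), giving packed, labeled, cond_3, address_valid.
Round 2 fires (vi), (xii), (xiv), giving stock_available, priority_ship, shipped.
Round 3 fires (ix), giving order_received.
Round 4 fires (iii), giving insured.
insured first appears in round 4.

4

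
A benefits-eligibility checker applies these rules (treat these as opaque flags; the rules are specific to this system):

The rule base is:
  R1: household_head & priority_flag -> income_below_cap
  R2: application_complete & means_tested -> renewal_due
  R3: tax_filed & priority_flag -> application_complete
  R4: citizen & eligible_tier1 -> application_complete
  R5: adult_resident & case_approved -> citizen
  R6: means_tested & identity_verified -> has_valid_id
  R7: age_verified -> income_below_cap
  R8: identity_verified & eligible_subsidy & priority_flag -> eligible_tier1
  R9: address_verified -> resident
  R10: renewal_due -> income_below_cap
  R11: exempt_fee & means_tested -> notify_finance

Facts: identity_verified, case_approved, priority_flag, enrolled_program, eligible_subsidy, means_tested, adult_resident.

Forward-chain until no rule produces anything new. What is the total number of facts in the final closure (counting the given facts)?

Round 1: R5 [adult_resident & case_approved -> citizen]; R6 [means_tested & identity_verified -> has_valid_id]; R8 [identity_verified & eligible_subsidy & priority_flag -> eligible_tier1]. New: citizen, has_valid_id, eligible_tier1.
Round 2: R4 [citizen & eligible_tier1 -> application_complete]. New: application_complete.
Round 3: R2 [application_complete & means_tested -> renewal_due]. New: renewal_due.
Round 4: R10 [renewal_due -> income_below_cap]. New: income_below_cap.
Closure: {adult_resident, application_complete, case_approved, citizen, eligible_subsidy, eligible_tier1, enrolled_program, has_valid_id, identity_verified, income_below_cap, means_tested, priority_flag, renewal_due} — 13 facts.

13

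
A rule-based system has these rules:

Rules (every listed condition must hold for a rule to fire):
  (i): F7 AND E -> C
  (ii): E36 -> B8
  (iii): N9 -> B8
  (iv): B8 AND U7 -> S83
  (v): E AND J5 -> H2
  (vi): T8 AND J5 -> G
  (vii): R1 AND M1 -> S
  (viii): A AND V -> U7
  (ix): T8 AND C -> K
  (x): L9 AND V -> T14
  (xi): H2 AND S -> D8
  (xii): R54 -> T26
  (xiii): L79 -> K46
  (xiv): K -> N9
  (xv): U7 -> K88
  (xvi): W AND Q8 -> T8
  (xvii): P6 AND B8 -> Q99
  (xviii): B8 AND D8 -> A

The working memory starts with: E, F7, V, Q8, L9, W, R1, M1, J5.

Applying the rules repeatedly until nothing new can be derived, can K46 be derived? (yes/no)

[1] (i) [F7 AND E -> C]; (v) [E AND J5 -> H2]; (vii) [R1 AND M1 -> S]; (x) [L9 AND V -> T14]; (xvi) [W AND Q8 -> T8]. ⇒ new: C, H2, S, T14, T8.
[2] (vi) [T8 AND J5 -> G]; (ix) [T8 AND C -> K]; (xi) [H2 AND S -> D8]. ⇒ new: G, K, D8.
[3] (xiv) [K -> N9]. ⇒ new: N9.
[4] (iii) [N9 -> B8]. ⇒ new: B8.
[5] (xviii) [B8 AND D8 -> A]. ⇒ new: A.
[6] (viii) [A AND V -> U7]. ⇒ new: U7.
[7] (iv) [B8 AND U7 -> S83]; (xv) [U7 -> K88]. ⇒ new: S83, K88.
Fixed point reached. K46 is concluded only by (xiii); (xiii) needs L79 (never derived).

no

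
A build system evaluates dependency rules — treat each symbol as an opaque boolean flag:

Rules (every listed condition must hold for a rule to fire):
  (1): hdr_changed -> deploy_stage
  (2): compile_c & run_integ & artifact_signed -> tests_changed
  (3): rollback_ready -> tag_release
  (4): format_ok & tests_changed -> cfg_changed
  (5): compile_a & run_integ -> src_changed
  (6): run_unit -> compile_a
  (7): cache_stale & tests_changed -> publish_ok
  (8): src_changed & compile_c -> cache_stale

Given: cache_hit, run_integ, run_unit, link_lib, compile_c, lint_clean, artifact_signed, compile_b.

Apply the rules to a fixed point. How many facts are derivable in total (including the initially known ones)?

13

Round 1: (2) [compile_c & run_integ & artifact_signed -> tests_changed]; (6) [run_unit -> compile_a]. New: tests_changed, compile_a.
Round 2: (5) [compile_a & run_integ -> src_changed]. New: src_changed.
Round 3: (8) [src_changed & compile_c -> cache_stale]. New: cache_stale.
Round 4: (7) [cache_stale & tests_changed -> publish_ok]. New: publish_ok.
Closure: {artifact_signed, cache_hit, cache_stale, compile_a, compile_b, compile_c, link_lib, lint_clean, publish_ok, run_integ, run_unit, src_changed, tests_changed} — 13 facts.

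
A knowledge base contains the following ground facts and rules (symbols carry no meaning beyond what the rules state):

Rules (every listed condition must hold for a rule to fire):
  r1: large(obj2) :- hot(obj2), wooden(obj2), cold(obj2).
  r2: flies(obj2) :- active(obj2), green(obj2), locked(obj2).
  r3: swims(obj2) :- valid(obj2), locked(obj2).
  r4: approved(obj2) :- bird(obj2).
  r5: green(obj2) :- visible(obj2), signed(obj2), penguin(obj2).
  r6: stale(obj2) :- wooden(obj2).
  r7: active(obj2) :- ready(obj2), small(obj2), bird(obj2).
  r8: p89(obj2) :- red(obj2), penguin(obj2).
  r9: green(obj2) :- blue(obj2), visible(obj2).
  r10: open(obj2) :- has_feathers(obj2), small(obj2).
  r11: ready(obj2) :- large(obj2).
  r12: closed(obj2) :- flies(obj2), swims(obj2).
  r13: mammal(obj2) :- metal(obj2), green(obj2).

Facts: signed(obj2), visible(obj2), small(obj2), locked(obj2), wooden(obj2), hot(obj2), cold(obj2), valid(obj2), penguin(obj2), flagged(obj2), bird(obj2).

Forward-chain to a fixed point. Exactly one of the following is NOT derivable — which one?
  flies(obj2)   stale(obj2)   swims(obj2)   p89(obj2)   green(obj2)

Round 1: r1 [large(obj2) :- hot(obj2), wooden(obj2), cold(obj2).]; r3 [swims(obj2) :- valid(obj2), locked(obj2).]; r4 [approved(obj2) :- bird(obj2).]; r5 [green(obj2) :- visible(obj2), signed(obj2), penguin(obj2).]; r6 [stale(obj2) :- wooden(obj2).]. Adds large(obj2), swims(obj2), approved(obj2), green(obj2), stale(obj2).
Round 2: r11 [ready(obj2) :- large(obj2).]. Adds ready(obj2).
Round 3: r7 [active(obj2) :- ready(obj2), small(obj2), bird(obj2).]. Adds active(obj2).
Round 4: r2 [flies(obj2) :- active(obj2), green(obj2), locked(obj2).]. Adds flies(obj2).
Round 5: r12 [closed(obj2) :- flies(obj2), swims(obj2).]. Adds closed(obj2).
Derived: stale(obj2) (round 1), green(obj2) (round 1), flies(obj2) (round 4), swims(obj2) (round 1). p89(obj2) never appears in any round.

p89(obj2)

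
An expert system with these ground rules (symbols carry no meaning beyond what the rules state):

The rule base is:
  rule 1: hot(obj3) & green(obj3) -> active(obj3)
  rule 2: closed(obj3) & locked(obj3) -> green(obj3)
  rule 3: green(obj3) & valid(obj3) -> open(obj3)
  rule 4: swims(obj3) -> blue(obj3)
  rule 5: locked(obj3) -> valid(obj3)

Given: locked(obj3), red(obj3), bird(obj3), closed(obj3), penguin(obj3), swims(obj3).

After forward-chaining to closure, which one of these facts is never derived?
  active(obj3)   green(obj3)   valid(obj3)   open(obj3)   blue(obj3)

Round 1: rule 2 [closed(obj3) & locked(obj3) -> green(obj3)]; rule 4 [swims(obj3) -> blue(obj3)]; rule 5 [locked(obj3) -> valid(obj3)]. Adds green(obj3), blue(obj3), valid(obj3).
Round 2: rule 3 [green(obj3) & valid(obj3) -> open(obj3)]. Adds open(obj3).
Derived: open(obj3) (round 2), blue(obj3) (round 1), green(obj3) (round 1), valid(obj3) (round 1). active(obj3) never appears in any round.

active(obj3)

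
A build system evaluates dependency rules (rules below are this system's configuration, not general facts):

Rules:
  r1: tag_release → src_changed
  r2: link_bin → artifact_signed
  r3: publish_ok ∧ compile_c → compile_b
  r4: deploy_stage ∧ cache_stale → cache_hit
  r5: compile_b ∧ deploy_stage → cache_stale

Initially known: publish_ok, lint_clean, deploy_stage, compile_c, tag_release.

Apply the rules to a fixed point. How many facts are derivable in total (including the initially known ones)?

[1] r1 [tag_release → src_changed]; r3 [publish_ok ∧ compile_c → compile_b]. ⇒ new: src_changed, compile_b.
[2] r5 [compile_b ∧ deploy_stage → cache_stale]. ⇒ new: cache_stale.
[3] r4 [deploy_stage ∧ cache_stale → cache_hit]. ⇒ new: cache_hit.
Closure: {cache_hit, cache_stale, compile_b, compile_c, deploy_stage, lint_clean, publish_ok, src_changed, tag_release} — 9 facts.

9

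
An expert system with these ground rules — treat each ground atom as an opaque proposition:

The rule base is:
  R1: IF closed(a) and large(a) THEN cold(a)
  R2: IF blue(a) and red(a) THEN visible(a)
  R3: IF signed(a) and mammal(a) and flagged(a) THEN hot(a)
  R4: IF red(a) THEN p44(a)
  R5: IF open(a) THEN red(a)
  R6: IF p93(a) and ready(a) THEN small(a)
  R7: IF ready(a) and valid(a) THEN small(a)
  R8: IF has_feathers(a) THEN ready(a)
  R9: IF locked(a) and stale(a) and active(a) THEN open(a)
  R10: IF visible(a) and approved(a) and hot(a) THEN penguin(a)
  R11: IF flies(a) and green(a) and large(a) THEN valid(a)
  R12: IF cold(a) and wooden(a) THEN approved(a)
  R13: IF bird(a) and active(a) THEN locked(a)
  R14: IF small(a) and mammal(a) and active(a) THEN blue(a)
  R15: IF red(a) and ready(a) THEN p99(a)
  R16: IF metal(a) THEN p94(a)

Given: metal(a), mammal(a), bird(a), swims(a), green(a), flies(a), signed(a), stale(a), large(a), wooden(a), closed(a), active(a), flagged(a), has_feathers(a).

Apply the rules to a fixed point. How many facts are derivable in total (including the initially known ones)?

29

Round 1 — R1, R3, R8, R11, R13, R16, derive cold(a), hot(a), ready(a), valid(a), locked(a), p94(a).
Round 2 — R7, R9, R12, derive small(a), open(a), approved(a).
Round 3 — R5, R14, derive red(a), blue(a).
Round 4 — R2, R4, R15, derive visible(a), p44(a), p99(a).
Round 5 — R10, derive penguin(a).
Closure: {active(a), approved(a), bird(a), blue(a), closed(a), cold(a), flagged(a), flies(a), green(a), has_feathers(a), hot(a), large(a), locked(a), mammal(a), metal(a), open(a), p44(a), p94(a), p99(a), penguin(a), ready(a), red(a), signed(a), small(a), stale(a), swims(a), valid(a), visible(a), wooden(a)} — 29 facts.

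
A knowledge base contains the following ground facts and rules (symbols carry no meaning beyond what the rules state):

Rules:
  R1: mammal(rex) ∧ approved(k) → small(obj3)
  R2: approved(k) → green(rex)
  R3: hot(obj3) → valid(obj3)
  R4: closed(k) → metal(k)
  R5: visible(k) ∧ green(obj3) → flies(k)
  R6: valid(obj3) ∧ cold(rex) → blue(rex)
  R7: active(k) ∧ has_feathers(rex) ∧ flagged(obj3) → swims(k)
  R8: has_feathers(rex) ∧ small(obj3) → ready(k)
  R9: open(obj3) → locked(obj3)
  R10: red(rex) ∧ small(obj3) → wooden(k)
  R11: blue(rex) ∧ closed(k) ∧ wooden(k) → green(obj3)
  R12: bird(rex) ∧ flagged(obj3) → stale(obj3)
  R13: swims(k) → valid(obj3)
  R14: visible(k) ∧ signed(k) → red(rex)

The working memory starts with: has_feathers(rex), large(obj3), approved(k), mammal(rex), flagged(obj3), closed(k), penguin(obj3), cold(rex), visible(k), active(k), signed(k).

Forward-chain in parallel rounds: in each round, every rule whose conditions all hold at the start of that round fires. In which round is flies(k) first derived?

Round 1 — R1, R2, R4, R7, R14, derive small(obj3), green(rex), metal(k), swims(k), red(rex).
Round 2 — R8, R10, R13, derive ready(k), wooden(k), valid(obj3).
Round 3 — R6, derive blue(rex).
Round 4 — R11, derive green(obj3).
Round 5 — R5, derive flies(k).
flies(k) first appears in round 5.

5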